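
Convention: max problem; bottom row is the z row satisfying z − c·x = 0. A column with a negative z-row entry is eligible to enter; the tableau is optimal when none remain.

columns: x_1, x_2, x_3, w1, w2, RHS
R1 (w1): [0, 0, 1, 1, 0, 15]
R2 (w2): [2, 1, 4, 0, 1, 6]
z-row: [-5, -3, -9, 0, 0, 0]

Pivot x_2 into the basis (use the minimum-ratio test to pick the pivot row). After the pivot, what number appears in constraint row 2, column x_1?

2

Ratio test on column x_2 — row 1: entry 0 ≤ 0; row 2: 6/1 = 6. Minimum is 6 at row 2 (w2 leaves); pivot element 1.
Divide row 2 by 1; eliminate column x_2 from the other rows.
In the new row 2, the x_1 entry is the old entry divided by the pivot: 2/1 = 2.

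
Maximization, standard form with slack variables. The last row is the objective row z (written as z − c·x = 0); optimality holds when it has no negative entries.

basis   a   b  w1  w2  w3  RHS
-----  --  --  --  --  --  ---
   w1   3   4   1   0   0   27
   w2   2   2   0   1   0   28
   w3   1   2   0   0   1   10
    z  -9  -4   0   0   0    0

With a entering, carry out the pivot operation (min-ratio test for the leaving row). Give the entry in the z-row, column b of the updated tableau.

Ratio test on column a — row 1: 27/3 = 9; row 2: 28/2 = 14; row 3: 10/1 = 10. Minimum is 9 at row 1 (w1 leaves); pivot element 3.
Divide row 1 by 3; eliminate column a from the other rows.
z-row update in column b: -4 − (-9)·(4/3) = 8.

8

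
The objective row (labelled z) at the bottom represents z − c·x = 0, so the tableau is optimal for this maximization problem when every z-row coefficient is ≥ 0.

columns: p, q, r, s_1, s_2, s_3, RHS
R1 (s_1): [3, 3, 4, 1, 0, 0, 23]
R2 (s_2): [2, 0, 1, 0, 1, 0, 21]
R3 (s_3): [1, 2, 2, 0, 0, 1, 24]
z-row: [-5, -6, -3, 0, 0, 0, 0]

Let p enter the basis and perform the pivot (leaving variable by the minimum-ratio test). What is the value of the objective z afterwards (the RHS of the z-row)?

115/3

Ratio test on column p — row 1: 23/3 = 23/3; row 2: 21/2 = 21/2; row 3: 24/1 = 24. Minimum is 23/3 at row 1 (s_1 leaves); pivot element 3.
Pivot on row 1; the z-row RHS becomes 0 − (-5)·(23/3) = 115/3.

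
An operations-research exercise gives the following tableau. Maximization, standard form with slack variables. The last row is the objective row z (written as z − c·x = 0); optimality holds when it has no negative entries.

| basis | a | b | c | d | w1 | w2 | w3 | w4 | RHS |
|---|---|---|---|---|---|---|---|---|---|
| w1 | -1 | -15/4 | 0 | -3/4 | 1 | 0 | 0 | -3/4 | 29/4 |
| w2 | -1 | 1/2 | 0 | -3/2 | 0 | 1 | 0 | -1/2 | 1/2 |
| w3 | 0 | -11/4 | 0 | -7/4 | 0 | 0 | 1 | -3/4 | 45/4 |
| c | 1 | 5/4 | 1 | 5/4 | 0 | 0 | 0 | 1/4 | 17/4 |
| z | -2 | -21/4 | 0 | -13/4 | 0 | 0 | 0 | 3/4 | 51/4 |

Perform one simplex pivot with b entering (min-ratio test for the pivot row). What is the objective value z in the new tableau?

18

Ratio test on column b — row 1: entry -15/4 ≤ 0; row 2: (1/2)/(1/2) = 1; row 3: entry -11/4 ≤ 0; row 4: (17/4)/(5/4) = 17/5. Minimum is 1 at row 2 (w2 leaves); pivot element 1/2.
Pivot on row 2; the z-row RHS becomes 51/4 − (-21/4)·1 = 18.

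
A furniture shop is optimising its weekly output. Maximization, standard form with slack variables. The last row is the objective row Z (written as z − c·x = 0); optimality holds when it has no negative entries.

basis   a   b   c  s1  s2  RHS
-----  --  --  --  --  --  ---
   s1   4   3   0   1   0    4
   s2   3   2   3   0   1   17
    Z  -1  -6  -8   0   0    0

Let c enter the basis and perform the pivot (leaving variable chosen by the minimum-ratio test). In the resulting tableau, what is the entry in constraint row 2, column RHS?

Ratio test on column c — row 1: entry 0 ≤ 0; row 2: 17/3 = 17/3. Minimum is 17/3 at row 2 (s2 leaves); pivot element 3.
Divide row 2 by 3; eliminate column c from the other rows.
In the new row 2, the RHS entry is the old entry divided by the pivot: 17/3 = 17/3.

17/3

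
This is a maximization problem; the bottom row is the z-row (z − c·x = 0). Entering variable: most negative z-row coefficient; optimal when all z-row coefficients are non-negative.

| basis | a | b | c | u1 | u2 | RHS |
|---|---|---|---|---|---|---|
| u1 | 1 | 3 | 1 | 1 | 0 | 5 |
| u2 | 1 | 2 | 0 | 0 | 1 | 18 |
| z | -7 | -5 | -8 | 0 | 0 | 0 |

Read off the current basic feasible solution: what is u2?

u2 is basic (row 2); its value is the RHS of that row, 18.

18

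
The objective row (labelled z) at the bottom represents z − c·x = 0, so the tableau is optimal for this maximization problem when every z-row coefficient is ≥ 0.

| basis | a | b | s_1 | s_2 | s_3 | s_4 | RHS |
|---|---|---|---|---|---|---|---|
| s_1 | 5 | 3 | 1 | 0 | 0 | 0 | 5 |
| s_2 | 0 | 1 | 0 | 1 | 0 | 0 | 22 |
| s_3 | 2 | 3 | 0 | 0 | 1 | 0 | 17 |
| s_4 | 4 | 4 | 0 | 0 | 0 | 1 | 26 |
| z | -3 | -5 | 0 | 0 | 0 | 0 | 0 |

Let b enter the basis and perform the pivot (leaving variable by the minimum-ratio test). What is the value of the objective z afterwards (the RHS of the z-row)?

25/3

Ratio test on column b — row 1: 5/3 = 5/3; row 2: 22/1 = 22; row 3: 17/3 = 17/3; row 4: 26/4 = 13/2. Minimum is 5/3 at row 1 (s_1 leaves); pivot element 3.
Pivot on row 1; the z-row RHS becomes 0 − (-5)·(5/3) = 25/3.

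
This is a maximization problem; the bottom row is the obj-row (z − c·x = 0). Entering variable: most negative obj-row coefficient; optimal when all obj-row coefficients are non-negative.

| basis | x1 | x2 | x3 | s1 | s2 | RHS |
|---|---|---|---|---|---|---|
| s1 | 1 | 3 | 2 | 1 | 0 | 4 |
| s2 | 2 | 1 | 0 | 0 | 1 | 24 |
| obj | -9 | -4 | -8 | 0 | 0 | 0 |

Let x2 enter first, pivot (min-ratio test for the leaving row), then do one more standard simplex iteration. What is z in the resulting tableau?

Ratio test on column x2 — row 1: 4/3 = 4/3; row 2: 24/1 = 24. Minimum is 4/3 at row 1 (s1 leaves); pivot element 3.
Pivot on row 1; the obj-row RHS becomes 0 − (-4)·(4/3) = 16/3.
Next entering variable (most negative obj-row entry -23/3): x1.
Ratio test on column x1 — row 1: (4/3)/(1/3) = 4; row 2: (68/3)/(5/3) = 68/5. Minimum is 4 at row 1 (x2 leaves); pivot element 1/3.
After the second pivot the obj-row RHS is 16/3 − (-23/3)·4 = 36.

36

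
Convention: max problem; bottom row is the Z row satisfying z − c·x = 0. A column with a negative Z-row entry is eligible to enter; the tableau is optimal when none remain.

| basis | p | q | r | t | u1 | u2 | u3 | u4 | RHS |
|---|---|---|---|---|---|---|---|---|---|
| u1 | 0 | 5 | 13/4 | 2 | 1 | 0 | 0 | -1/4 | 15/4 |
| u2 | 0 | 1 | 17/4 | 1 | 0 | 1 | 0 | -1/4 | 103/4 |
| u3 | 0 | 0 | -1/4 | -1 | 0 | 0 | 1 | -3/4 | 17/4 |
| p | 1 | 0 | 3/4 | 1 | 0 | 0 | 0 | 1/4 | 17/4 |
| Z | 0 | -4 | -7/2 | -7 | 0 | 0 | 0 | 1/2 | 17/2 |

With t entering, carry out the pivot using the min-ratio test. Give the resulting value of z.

173/8

Ratio test on column t — row 1: (15/4)/2 = 15/8; row 2: (103/4)/1 = 103/4; row 3: entry -1 ≤ 0; row 4: (17/4)/1 = 17/4. Minimum is 15/8 at row 1 (u1 leaves); pivot element 2.
Pivot on row 1; the Z-row RHS becomes 17/2 − (-7)·(15/8) = 173/8.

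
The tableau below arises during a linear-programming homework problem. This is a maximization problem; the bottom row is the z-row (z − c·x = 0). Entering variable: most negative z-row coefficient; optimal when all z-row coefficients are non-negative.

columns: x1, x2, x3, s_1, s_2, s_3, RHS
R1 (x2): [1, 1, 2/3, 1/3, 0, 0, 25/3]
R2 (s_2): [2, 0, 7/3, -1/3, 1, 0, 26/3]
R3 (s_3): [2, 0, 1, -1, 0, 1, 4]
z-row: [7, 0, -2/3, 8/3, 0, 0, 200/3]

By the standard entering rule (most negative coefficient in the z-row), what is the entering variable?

Negative z-row entries: x3: -2/3.
The most negative is -2/3 in column x3, so x3 enters.

x3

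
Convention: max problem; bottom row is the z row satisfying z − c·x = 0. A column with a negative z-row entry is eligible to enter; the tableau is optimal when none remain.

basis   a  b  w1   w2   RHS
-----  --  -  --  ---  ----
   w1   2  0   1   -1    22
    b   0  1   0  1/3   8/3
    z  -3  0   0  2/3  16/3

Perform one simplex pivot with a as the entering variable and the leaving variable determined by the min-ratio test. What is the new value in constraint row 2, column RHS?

8/3

Ratio test on column a — row 1: 22/2 = 11; row 2: entry 0 ≤ 0. Minimum is 11 at row 1 (w1 leaves); pivot element 2.
Divide row 1 by 2; eliminate column a from the other rows.
Row 2 update in column RHS: 8/3 − 0·11 = 8/3.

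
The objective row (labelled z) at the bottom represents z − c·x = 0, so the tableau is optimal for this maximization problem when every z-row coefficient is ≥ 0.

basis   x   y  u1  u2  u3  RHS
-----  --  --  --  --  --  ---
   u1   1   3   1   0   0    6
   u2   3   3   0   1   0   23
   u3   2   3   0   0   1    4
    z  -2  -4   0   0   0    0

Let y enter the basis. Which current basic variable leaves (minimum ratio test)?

u3

Column y entries and ratios — u1: 6/3 = 2; u2: 23/3 = 23/3; u3: 4/3 = 4/3.
Smallest ratio is 4/3 in the row of u3, so u3 leaves.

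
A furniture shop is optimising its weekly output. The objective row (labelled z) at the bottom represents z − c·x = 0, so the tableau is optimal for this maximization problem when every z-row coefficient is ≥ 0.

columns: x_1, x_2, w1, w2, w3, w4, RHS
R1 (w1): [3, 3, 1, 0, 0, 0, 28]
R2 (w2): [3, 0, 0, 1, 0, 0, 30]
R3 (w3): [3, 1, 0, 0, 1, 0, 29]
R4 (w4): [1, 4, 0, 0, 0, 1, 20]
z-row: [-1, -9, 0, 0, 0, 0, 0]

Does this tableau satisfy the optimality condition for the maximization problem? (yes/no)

no

The z-row has a negative entry -9 in column x_2, so it is not optimal.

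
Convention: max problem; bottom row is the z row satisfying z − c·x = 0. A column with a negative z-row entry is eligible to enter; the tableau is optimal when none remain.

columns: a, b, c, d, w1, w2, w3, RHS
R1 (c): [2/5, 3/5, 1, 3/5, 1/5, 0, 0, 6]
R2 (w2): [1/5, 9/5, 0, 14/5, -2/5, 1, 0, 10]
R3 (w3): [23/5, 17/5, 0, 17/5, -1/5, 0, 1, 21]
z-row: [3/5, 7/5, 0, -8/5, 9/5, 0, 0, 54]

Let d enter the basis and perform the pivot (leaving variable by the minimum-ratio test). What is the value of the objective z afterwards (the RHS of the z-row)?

418/7

Ratio test on column d — row 1: 6/(3/5) = 10; row 2: 10/(14/5) = 25/7; row 3: 21/(17/5) = 105/17. Minimum is 25/7 at row 2 (w2 leaves); pivot element 14/5.
Pivot on row 2; the z-row RHS becomes 54 − (-8/5)·(25/7) = 418/7.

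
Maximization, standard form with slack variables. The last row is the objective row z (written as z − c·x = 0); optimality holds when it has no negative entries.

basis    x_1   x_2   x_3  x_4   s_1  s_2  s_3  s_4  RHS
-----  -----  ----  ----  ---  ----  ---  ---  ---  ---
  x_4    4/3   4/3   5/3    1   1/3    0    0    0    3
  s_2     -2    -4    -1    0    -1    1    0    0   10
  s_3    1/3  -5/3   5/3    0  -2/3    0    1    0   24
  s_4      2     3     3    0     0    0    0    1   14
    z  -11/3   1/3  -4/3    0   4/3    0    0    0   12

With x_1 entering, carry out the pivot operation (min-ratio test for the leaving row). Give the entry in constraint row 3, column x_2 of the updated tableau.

Ratio test on column x_1 — row 1: 3/(4/3) = 9/4; row 2: entry -2 ≤ 0; row 3: 24/(1/3) = 72; row 4: 14/2 = 7. Minimum is 9/4 at row 1 (x_4 leaves); pivot element 4/3.
Divide row 1 by 4/3; eliminate column x_1 from the other rows.
Row 3 update in column x_2: -5/3 − (1/3)·1 = -2.

-2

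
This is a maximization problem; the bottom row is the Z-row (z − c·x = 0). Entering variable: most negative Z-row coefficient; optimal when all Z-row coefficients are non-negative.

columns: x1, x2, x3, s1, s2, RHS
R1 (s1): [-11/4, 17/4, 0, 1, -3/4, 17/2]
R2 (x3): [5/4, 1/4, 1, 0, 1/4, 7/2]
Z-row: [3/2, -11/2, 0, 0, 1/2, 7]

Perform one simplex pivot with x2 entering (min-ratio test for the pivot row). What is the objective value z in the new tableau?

18

Ratio test on column x2 — row 1: (17/2)/(17/4) = 2; row 2: (7/2)/(1/4) = 14. Minimum is 2 at row 1 (s1 leaves); pivot element 17/4.
Pivot on row 1; the Z-row RHS becomes 7 − (-11/2)·2 = 18.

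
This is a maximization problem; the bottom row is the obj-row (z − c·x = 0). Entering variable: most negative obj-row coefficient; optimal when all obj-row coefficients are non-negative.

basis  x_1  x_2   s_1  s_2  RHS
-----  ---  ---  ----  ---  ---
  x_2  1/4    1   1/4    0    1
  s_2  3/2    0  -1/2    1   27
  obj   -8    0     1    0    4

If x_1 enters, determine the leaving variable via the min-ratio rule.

x_2

Column x_1 entries and ratios — x_2: 1/(1/4) = 4; s_2: 27/(3/2) = 18.
Smallest ratio is 4 in the row of x_2, so x_2 leaves.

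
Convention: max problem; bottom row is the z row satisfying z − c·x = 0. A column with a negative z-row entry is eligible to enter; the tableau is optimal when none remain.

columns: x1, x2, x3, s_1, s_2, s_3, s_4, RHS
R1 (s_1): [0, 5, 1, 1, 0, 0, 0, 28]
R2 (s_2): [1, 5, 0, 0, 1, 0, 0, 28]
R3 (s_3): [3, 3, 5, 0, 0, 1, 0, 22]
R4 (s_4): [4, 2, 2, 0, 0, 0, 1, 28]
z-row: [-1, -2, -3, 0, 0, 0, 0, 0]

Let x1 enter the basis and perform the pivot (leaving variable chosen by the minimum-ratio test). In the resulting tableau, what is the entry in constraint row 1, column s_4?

Ratio test on column x1 — row 1: entry 0 ≤ 0; row 2: 28/1 = 28; row 3: 22/3 = 22/3; row 4: 28/4 = 7. Minimum is 7 at row 4 (s_4 leaves); pivot element 4.
Divide row 4 by 4; eliminate column x1 from the other rows.
Row 1 update in column s_4: 0 − 0·(1/4) = 0.

0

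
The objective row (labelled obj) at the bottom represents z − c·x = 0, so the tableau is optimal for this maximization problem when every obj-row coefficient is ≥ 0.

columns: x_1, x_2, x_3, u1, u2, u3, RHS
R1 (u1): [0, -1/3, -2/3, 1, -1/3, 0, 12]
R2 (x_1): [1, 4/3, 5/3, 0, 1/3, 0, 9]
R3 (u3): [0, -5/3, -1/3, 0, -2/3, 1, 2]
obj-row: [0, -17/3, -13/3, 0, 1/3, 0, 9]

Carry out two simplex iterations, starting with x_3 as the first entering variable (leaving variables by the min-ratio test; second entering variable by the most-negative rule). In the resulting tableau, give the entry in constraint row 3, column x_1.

Ratio test on column x_3 — row 1: entry -2/3 ≤ 0; row 2: 9/(5/3) = 27/5; row 3: entry -1/3 ≤ 0. Minimum is 27/5 at row 2 (x_1 leaves); pivot element 5/3.
Divide row 2 by 5/3; eliminate column x_3 from the other rows.
Second iteration: most negative obj-row entry is -11/5 in column x_2, so x_2 enters.
Ratio test on column x_2 — row 1: (78/5)/(1/5) = 78; row 2: (27/5)/(4/5) = 27/4; row 3: entry -7/5 ≤ 0. Minimum is 27/4 at row 2 (x_3 leaves); pivot element 4/5.
Divide row 2 by 4/5; eliminate column x_2 from the other rows.
After both pivots, the entry at constraint row 3, column x_1 is 5/4.

5/4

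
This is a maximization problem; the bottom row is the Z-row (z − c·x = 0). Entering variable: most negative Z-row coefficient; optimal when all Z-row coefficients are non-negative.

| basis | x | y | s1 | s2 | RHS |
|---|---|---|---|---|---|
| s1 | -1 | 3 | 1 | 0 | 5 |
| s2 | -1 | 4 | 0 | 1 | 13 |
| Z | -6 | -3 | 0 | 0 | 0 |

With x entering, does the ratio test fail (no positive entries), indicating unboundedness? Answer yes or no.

Every constraint-row entry in column x is ≤ 0, so increasing x is unbounded.

yes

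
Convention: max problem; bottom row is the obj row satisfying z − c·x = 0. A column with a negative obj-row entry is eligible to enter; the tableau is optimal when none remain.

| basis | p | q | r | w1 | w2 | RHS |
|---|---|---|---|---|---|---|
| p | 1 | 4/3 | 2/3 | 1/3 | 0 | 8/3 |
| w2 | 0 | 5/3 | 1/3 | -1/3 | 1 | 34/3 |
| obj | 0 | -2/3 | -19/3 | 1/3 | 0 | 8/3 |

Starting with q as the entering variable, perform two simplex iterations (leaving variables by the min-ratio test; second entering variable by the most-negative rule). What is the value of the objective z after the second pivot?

Ratio test on column q — row 1: (8/3)/(4/3) = 2; row 2: (34/3)/(5/3) = 34/5. Minimum is 2 at row 1 (p leaves); pivot element 4/3.
Pivot on row 1; the obj-row RHS becomes 8/3 − (-2/3)·2 = 4.
Next entering variable (most negative obj-row entry -6): r.
Ratio test on column r — row 1: 2/(1/2) = 4; row 2: entry -1/2 ≤ 0. Minimum is 4 at row 1 (q leaves); pivot element 1/2.
After the second pivot the obj-row RHS is 4 − (-6)·4 = 28.

28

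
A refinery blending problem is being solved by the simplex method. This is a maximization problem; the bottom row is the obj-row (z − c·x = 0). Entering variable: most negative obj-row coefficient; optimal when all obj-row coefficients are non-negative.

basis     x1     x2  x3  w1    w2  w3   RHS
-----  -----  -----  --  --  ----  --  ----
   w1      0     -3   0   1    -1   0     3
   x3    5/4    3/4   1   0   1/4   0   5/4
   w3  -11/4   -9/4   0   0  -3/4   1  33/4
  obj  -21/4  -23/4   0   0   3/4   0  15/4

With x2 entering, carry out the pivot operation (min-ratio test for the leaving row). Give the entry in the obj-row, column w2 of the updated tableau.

Ratio test on column x2 — row 1: entry -3 ≤ 0; row 2: (5/4)/(3/4) = 5/3; row 3: entry -9/4 ≤ 0. Minimum is 5/3 at row 2 (x3 leaves); pivot element 3/4.
Divide row 2 by 3/4; eliminate column x2 from the other rows.
obj-row update in column w2: 3/4 − (-23/4)·(1/3) = 8/3.

8/3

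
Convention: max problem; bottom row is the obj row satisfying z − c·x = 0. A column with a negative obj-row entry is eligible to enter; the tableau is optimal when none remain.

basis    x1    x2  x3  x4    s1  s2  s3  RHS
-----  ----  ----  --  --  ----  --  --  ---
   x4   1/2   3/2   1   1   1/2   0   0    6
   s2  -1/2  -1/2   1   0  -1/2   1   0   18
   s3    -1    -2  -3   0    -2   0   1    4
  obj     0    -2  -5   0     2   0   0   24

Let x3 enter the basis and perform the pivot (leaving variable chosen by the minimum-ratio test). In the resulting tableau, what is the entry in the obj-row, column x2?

11/2

Ratio test on column x3 — row 1: 6/1 = 6; row 2: 18/1 = 18; row 3: entry -3 ≤ 0. Minimum is 6 at row 1 (x4 leaves); pivot element 1.
Divide row 1 by 1; eliminate column x3 from the other rows.
obj-row update in column x2: -2 − (-5)·(3/2) = 11/2.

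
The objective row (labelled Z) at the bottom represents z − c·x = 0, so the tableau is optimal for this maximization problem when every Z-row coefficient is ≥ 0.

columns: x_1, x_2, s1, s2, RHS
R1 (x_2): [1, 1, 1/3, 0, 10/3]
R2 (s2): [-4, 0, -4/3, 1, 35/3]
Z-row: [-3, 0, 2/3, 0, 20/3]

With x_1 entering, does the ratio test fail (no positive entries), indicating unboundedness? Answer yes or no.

no

Column x_1 has positive entries in row(s) 1, so the ratio test bounds it — not unbounded.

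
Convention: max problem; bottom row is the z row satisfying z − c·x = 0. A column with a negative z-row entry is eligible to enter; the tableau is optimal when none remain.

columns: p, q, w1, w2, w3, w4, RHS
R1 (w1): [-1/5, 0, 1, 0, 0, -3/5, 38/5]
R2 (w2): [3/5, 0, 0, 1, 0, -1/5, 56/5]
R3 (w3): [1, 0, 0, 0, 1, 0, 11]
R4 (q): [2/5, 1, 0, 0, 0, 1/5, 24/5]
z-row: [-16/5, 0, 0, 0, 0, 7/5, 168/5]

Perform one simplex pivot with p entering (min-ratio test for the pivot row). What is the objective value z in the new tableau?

344/5

Ratio test on column p — row 1: entry -1/5 ≤ 0; row 2: (56/5)/(3/5) = 56/3; row 3: 11/1 = 11; row 4: (24/5)/(2/5) = 12. Minimum is 11 at row 3 (w3 leaves); pivot element 1.
Pivot on row 3; the z-row RHS becomes 168/5 − (-16/5)·11 = 344/5.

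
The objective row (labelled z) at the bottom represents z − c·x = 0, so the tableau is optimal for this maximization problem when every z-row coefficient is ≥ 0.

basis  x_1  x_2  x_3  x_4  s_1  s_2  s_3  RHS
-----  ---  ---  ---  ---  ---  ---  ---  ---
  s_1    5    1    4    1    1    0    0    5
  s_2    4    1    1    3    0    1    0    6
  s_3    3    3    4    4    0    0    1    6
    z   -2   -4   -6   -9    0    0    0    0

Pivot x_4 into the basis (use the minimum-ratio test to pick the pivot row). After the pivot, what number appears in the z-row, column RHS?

Ratio test on column x_4 — row 1: 5/1 = 5; row 2: 6/3 = 2; row 3: 6/4 = 3/2. Minimum is 3/2 at row 3 (s_3 leaves); pivot element 4.
Divide row 3 by 4; eliminate column x_4 from the other rows.
z-row update in column RHS: 0 − (-9)·(3/2) = 27/2.

27/2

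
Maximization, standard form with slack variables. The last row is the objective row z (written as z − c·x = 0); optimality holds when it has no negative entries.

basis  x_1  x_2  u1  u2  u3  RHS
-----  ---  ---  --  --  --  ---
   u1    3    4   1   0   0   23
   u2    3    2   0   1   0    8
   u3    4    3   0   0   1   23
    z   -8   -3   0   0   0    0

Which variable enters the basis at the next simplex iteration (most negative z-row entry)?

Negative z-row entries: x_1: -8, x_2: -3.
The most negative is -8 in column x_1, so x_1 enters.

x_1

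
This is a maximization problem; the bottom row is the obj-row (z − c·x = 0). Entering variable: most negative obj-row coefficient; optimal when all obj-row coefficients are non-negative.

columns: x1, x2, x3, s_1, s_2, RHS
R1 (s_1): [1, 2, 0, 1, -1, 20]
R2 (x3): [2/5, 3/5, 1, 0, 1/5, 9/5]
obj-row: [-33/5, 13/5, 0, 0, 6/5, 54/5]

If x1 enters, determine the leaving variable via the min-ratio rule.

x3

Column x1 entries and ratios — s_1: 20/1 = 20; x3: (9/5)/(2/5) = 9/2.
Smallest ratio is 9/2 in the row of x3, so x3 leaves.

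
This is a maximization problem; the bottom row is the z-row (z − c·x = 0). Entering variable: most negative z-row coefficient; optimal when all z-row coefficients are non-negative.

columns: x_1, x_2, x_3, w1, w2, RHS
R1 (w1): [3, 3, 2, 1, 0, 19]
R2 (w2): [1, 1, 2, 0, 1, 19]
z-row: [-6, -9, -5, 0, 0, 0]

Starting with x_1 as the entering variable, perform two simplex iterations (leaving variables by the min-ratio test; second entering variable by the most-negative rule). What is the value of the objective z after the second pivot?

Ratio test on column x_1 — row 1: 19/3 = 19/3; row 2: 19/1 = 19. Minimum is 19/3 at row 1 (w1 leaves); pivot element 3.
Pivot on row 1; the z-row RHS becomes 0 − (-6)·(19/3) = 38.
Next entering variable (most negative z-row entry -3): x_2.
Ratio test on column x_2 — row 1: (19/3)/1 = 19/3; row 2: entry 0 ≤ 0. Minimum is 19/3 at row 1 (x_1 leaves); pivot element 1.
After the second pivot the z-row RHS is 38 − (-3)·(19/3) = 57.

57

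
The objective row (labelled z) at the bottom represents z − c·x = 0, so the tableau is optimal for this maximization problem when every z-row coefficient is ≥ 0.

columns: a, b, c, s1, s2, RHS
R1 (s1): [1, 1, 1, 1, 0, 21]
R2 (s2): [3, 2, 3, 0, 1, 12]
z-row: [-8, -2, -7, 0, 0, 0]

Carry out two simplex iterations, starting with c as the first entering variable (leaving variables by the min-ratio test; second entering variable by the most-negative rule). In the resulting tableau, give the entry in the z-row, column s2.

8/3

Ratio test on column c — row 1: 21/1 = 21; row 2: 12/3 = 4. Minimum is 4 at row 2 (s2 leaves); pivot element 3.
Divide row 2 by 3; eliminate column c from the other rows.
Second iteration: most negative z-row entry is -1 in column a, so a enters.
Ratio test on column a — row 1: entry 0 ≤ 0; row 2: 4/1 = 4. Minimum is 4 at row 2 (c leaves); pivot element 1.
Divide row 2 by 1; eliminate column a from the other rows.
After both pivots, the entry at the z-row, column s2 is 8/3.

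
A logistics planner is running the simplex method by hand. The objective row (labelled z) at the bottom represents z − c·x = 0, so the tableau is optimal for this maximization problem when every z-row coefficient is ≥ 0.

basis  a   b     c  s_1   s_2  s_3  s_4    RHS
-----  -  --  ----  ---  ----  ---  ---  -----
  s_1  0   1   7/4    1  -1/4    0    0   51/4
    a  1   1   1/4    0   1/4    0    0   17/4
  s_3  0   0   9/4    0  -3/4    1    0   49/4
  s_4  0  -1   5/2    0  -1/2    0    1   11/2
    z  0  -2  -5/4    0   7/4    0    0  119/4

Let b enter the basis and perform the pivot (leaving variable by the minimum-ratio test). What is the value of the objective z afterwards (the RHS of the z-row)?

153/4

Ratio test on column b — row 1: (51/4)/1 = 51/4; row 2: (17/4)/1 = 17/4; row 3: entry 0 ≤ 0; row 4: entry -1 ≤ 0. Minimum is 17/4 at row 2 (a leaves); pivot element 1.
Pivot on row 2; the z-row RHS becomes 119/4 − (-2)·(17/4) = 153/4.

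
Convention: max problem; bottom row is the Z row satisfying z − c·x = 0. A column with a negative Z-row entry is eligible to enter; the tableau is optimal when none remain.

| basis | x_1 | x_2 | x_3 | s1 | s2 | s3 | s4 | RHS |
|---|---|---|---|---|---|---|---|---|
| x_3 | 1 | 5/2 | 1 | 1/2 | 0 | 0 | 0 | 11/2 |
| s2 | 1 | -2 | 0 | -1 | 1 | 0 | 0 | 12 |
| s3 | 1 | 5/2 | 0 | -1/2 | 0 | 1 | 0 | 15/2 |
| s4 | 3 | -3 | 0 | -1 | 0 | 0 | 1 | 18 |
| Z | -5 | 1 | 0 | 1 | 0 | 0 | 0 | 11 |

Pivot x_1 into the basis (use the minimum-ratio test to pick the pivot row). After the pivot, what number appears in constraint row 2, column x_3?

-1

Ratio test on column x_1 — row 1: (11/2)/1 = 11/2; row 2: 12/1 = 12; row 3: (15/2)/1 = 15/2; row 4: 18/3 = 6. Minimum is 11/2 at row 1 (x_3 leaves); pivot element 1.
Divide row 1 by 1; eliminate column x_1 from the other rows.
Row 2 update in column x_3: 0 − 1·1 = -1.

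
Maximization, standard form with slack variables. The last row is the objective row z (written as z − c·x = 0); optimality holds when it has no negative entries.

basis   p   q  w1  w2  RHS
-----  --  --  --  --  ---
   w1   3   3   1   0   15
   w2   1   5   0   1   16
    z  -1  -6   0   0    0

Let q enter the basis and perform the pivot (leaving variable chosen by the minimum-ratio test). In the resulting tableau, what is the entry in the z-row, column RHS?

96/5

Ratio test on column q — row 1: 15/3 = 5; row 2: 16/5 = 16/5. Minimum is 16/5 at row 2 (w2 leaves); pivot element 5.
Divide row 2 by 5; eliminate column q from the other rows.
z-row update in column RHS: 0 − (-6)·(16/5) = 96/5.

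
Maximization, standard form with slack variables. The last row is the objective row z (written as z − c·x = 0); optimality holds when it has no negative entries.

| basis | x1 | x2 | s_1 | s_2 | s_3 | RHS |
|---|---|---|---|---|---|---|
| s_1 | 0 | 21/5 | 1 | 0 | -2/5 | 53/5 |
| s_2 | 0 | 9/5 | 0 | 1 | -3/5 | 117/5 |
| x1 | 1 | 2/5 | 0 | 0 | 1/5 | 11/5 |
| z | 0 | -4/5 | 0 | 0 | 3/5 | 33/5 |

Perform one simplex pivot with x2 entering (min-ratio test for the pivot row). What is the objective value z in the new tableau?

Ratio test on column x2 — row 1: (53/5)/(21/5) = 53/21; row 2: (117/5)/(9/5) = 13; row 3: (11/5)/(2/5) = 11/2. Minimum is 53/21 at row 1 (s_1 leaves); pivot element 21/5.
Pivot on row 1; the z-row RHS becomes 33/5 − (-4/5)·(53/21) = 181/21.

181/21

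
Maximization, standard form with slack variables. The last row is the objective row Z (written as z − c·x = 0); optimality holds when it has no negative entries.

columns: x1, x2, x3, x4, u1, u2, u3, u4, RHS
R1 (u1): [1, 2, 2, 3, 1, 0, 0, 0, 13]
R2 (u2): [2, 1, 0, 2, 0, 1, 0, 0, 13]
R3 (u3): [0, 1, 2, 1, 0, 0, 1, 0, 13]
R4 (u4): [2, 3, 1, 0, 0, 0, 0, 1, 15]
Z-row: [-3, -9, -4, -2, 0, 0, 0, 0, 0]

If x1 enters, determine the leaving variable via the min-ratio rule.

u2

Column x1 entries and ratios — u1: 13/1 = 13; u2: 13/2 = 13/2; u3: 0 ≤ 0, skip; u4: 15/2 = 15/2.
Smallest ratio is 13/2 in the row of u2, so u2 leaves.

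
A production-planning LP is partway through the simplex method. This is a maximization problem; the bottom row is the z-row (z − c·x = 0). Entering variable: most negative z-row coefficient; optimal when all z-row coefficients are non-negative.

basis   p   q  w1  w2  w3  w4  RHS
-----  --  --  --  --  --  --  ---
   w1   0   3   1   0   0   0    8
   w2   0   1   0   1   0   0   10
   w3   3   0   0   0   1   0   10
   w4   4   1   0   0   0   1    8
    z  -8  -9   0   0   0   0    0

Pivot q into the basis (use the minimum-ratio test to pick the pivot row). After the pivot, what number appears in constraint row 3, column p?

3

Ratio test on column q — row 1: 8/3 = 8/3; row 2: 10/1 = 10; row 3: entry 0 ≤ 0; row 4: 8/1 = 8. Minimum is 8/3 at row 1 (w1 leaves); pivot element 3.
Divide row 1 by 3; eliminate column q from the other rows.
Row 3 update in column p: 3 − 0·0 = 3.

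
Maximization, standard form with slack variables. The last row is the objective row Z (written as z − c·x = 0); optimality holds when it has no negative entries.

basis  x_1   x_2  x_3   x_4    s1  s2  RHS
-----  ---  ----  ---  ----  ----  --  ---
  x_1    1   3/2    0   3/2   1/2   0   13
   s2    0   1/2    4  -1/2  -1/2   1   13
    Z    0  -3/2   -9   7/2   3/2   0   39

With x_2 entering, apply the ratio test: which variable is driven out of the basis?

x_1

Column x_2 entries and ratios — x_1: 13/(3/2) = 26/3; s2: 13/(1/2) = 26.
Smallest ratio is 26/3 in the row of x_1, so x_1 leaves.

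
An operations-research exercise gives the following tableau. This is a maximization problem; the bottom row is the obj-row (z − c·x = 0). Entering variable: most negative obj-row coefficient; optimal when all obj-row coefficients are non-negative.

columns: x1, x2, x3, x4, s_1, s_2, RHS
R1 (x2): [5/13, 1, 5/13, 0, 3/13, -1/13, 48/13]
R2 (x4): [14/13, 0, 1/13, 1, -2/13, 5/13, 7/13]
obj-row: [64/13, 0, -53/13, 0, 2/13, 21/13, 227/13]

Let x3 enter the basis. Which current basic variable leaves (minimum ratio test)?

x4

Column x3 entries and ratios — x2: (48/13)/(5/13) = 48/5; x4: (7/13)/(1/13) = 7.
Smallest ratio is 7 in the row of x4, so x4 leaves.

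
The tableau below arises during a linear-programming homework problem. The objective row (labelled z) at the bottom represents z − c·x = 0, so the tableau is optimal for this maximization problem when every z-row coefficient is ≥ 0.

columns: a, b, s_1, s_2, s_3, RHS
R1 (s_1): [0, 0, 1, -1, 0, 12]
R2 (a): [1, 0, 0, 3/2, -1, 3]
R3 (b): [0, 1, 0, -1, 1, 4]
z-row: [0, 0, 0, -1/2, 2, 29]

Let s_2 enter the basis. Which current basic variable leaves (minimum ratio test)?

a

Column s_2 entries and ratios — s_1: -1 ≤ 0, skip; a: 3/(3/2) = 2; b: -1 ≤ 0, skip.
Smallest ratio is 2 in the row of a, so a leaves.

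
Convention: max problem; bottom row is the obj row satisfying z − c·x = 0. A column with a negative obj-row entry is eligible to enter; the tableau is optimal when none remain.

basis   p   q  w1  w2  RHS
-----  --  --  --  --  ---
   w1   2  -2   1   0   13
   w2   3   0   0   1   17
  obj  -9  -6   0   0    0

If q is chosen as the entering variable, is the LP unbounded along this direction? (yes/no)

yes

Every constraint-row entry in column q is ≤ 0, so increasing q is unbounded.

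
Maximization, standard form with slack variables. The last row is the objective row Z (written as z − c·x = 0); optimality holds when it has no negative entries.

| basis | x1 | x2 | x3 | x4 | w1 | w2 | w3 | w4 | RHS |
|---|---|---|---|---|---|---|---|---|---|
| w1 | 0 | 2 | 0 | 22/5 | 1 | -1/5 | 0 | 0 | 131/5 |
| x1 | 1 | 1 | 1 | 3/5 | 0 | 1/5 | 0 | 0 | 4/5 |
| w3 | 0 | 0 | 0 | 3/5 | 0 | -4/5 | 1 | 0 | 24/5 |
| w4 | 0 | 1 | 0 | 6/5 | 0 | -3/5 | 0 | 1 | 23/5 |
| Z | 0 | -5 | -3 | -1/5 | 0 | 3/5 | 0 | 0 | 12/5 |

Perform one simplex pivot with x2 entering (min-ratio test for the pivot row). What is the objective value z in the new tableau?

32/5

Ratio test on column x2 — row 1: (131/5)/2 = 131/10; row 2: (4/5)/1 = 4/5; row 3: entry 0 ≤ 0; row 4: (23/5)/1 = 23/5. Minimum is 4/5 at row 2 (x1 leaves); pivot element 1.
Pivot on row 2; the Z-row RHS becomes 12/5 − (-5)·(4/5) = 32/5.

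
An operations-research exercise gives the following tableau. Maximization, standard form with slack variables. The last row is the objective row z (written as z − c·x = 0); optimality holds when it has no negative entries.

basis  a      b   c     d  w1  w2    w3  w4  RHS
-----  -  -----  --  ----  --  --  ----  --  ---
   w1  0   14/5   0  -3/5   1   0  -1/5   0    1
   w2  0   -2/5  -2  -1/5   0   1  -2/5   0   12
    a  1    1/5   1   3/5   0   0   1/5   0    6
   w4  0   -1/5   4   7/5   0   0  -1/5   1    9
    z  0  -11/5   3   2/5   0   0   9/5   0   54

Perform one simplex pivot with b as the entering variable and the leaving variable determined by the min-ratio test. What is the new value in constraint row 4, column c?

4

Ratio test on column b — row 1: 1/(14/5) = 5/14; row 2: entry -2/5 ≤ 0; row 3: 6/(1/5) = 30; row 4: entry -1/5 ≤ 0. Minimum is 5/14 at row 1 (w1 leaves); pivot element 14/5.
Divide row 1 by 14/5; eliminate column b from the other rows.
Row 4 update in column c: 4 − (-1/5)·0 = 4.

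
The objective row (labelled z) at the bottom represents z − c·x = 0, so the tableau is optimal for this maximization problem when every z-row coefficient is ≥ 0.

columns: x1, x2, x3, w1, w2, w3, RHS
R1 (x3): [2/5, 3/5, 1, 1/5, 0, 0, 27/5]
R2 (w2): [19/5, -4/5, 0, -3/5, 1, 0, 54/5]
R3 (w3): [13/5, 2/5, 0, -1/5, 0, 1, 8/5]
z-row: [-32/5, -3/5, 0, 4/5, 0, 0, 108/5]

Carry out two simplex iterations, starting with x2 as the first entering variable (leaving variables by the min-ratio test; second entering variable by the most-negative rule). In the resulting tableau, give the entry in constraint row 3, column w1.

Ratio test on column x2 — row 1: (27/5)/(3/5) = 9; row 2: entry -4/5 ≤ 0; row 3: (8/5)/(2/5) = 4. Minimum is 4 at row 3 (w3 leaves); pivot element 2/5.
Divide row 3 by 2/5; eliminate column x2 from the other rows.
Second iteration: most negative z-row entry is -5/2 in column x1, so x1 enters.
Ratio test on column x1 — row 1: entry -7/2 ≤ 0; row 2: 14/9 = 14/9; row 3: 4/(13/2) = 8/13. Minimum is 8/13 at row 3 (x2 leaves); pivot element 13/2.
Divide row 3 by 13/2; eliminate column x1 from the other rows.
After both pivots, the entry at constraint row 3, column w1 is -1/13.

-1/13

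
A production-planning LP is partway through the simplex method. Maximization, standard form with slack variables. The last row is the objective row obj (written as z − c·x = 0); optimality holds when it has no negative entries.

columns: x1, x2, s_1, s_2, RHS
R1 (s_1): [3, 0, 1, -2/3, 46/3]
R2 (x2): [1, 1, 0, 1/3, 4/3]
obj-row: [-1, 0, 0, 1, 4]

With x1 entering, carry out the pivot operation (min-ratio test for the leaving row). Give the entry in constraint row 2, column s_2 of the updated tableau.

1/3

Ratio test on column x1 — row 1: (46/3)/3 = 46/9; row 2: (4/3)/1 = 4/3. Minimum is 4/3 at row 2 (x2 leaves); pivot element 1.
Divide row 2 by 1; eliminate column x1 from the other rows.
In the new row 2, the s_2 entry is the old entry divided by the pivot: (1/3)/1 = 1/3.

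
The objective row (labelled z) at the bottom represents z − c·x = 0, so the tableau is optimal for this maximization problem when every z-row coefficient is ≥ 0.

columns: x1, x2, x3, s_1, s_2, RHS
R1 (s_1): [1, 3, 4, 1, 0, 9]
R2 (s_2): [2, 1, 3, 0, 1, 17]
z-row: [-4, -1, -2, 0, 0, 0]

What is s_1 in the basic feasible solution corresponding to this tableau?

9

s_1 is basic (row 1); its value is the RHS of that row, 9.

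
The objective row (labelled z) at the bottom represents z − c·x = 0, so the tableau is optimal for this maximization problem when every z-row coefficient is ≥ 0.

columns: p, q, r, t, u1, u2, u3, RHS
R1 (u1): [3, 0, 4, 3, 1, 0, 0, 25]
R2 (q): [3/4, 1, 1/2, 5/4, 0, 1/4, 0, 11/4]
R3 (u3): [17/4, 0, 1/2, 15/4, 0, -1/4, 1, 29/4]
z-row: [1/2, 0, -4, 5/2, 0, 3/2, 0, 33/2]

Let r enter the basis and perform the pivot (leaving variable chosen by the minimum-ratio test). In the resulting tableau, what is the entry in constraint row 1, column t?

-7

Ratio test on column r — row 1: 25/4 = 25/4; row 2: (11/4)/(1/2) = 11/2; row 3: (29/4)/(1/2) = 29/2. Minimum is 11/2 at row 2 (q leaves); pivot element 1/2.
Divide row 2 by 1/2; eliminate column r from the other rows.
Row 1 update in column t: 3 − 4·(5/2) = -7.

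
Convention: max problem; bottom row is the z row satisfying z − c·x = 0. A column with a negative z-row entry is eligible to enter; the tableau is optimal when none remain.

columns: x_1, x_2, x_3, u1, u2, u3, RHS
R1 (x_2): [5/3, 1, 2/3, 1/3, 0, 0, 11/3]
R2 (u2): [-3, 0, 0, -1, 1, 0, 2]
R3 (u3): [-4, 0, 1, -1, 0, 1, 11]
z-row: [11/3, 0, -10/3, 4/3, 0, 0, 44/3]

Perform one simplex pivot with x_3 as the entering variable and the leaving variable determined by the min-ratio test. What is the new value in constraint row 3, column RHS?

Ratio test on column x_3 — row 1: (11/3)/(2/3) = 11/2; row 2: entry 0 ≤ 0; row 3: 11/1 = 11. Minimum is 11/2 at row 1 (x_2 leaves); pivot element 2/3.
Divide row 1 by 2/3; eliminate column x_3 from the other rows.
Row 3 update in column RHS: 11 − 1·(11/2) = 11/2.

11/2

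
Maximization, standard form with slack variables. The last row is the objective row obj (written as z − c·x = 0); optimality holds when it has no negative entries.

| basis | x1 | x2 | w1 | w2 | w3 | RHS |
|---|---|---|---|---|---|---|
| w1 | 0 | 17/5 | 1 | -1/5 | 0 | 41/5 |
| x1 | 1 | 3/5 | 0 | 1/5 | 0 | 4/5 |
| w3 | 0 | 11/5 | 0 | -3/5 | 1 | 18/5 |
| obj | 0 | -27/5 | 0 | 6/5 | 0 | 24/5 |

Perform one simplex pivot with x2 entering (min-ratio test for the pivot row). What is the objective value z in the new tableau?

Ratio test on column x2 — row 1: (41/5)/(17/5) = 41/17; row 2: (4/5)/(3/5) = 4/3; row 3: (18/5)/(11/5) = 18/11. Minimum is 4/3 at row 2 (x1 leaves); pivot element 3/5.
Pivot on row 2; the obj-row RHS becomes 24/5 − (-27/5)·(4/3) = 12.

12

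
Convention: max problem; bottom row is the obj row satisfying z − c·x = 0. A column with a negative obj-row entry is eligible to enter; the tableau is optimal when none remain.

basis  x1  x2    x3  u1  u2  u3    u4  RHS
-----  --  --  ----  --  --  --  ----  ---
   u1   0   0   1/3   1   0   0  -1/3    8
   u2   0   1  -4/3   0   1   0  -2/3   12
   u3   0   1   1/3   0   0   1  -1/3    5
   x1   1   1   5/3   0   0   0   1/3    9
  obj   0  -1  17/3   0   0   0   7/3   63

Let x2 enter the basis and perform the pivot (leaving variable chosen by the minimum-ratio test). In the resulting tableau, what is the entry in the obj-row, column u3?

Ratio test on column x2 — row 1: entry 0 ≤ 0; row 2: 12/1 = 12; row 3: 5/1 = 5; row 4: 9/1 = 9. Minimum is 5 at row 3 (u3 leaves); pivot element 1.
Divide row 3 by 1; eliminate column x2 from the other rows.
obj-row update in column u3: 0 − (-1)·1 = 1.

1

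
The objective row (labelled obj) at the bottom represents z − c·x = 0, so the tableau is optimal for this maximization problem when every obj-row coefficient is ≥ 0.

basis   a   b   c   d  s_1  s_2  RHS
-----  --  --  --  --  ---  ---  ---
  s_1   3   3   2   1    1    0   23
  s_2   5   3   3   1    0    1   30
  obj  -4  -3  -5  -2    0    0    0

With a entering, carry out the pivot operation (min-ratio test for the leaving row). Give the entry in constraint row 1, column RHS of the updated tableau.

5

Ratio test on column a — row 1: 23/3 = 23/3; row 2: 30/5 = 6. Minimum is 6 at row 2 (s_2 leaves); pivot element 5.
Divide row 2 by 5; eliminate column a from the other rows.
Row 1 update in column RHS: 23 − 3·6 = 5.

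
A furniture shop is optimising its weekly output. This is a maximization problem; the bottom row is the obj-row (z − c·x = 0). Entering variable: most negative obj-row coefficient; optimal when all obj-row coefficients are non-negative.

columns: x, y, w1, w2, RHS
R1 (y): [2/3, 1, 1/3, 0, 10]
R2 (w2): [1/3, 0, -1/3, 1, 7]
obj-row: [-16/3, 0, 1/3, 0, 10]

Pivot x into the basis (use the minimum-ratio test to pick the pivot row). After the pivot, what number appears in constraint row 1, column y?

3/2

Ratio test on column x — row 1: 10/(2/3) = 15; row 2: 7/(1/3) = 21. Minimum is 15 at row 1 (y leaves); pivot element 2/3.
Divide row 1 by 2/3; eliminate column x from the other rows.
In the new row 1, the y entry is the old entry divided by the pivot: 1/(2/3) = 3/2.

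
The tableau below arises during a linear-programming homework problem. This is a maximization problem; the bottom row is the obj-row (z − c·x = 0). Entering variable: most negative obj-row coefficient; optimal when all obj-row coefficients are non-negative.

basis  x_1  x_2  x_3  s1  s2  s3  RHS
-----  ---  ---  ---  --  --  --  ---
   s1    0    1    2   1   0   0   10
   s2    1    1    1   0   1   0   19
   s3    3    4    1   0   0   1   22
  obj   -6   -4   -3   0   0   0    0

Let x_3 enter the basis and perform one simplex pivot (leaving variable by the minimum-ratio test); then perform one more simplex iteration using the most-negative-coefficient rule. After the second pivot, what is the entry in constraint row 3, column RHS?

17/3

Ratio test on column x_3 — row 1: 10/2 = 5; row 2: 19/1 = 19; row 3: 22/1 = 22. Minimum is 5 at row 1 (s1 leaves); pivot element 2.
Divide row 1 by 2; eliminate column x_3 from the other rows.
Second iteration: most negative obj-row entry is -6 in column x_1, so x_1 enters.
Ratio test on column x_1 — row 1: entry 0 ≤ 0; row 2: 14/1 = 14; row 3: 17/3 = 17/3. Minimum is 17/3 at row 3 (s3 leaves); pivot element 3.
Divide row 3 by 3; eliminate column x_1 from the other rows.
After both pivots, the entry at constraint row 3, column RHS is 17/3.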